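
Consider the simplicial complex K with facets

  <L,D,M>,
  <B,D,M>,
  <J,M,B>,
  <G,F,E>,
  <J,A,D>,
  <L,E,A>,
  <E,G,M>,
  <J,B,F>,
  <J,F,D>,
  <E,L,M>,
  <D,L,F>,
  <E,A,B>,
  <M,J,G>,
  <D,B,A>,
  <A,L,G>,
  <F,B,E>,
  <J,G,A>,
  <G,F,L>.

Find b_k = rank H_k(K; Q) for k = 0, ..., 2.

b_0 = 1, b_1 = 1, b_2 = 0.

Take the total order A < B < D < E < F < G < J < L < M on the vertex set. Then K (dimension 2) consists of the simplices:

  0-simplices (9): A, B, D, E, F, G, J, L, M
  1-simplices (27): AB, AD, AE, AG, AJ, AL, BD, BE, BF, BJ, BM, DF, DJ, DL, DM, EF, EG, EL, EM, FG, FJ, FL, GJ, GL, GM, JM, LM
  2-simplices (18): ABD, ABE, ADJ, AEL, AGJ, AGL, BDM, BEF, BFJ, BJM, DFJ, DFL, DLM, EFG, EGM, ELM, FGL, GJM

giving chain groups C_0 ≅ Z^9, C_1 ≅ Z^27, C_2 ≅ Z^18.

∂_1: C_1 → C_0 maps an edge to its endpoints' difference, ∂[p,q] = q − p. For instance
  ∂EF = F − E.
This gives a 9×27 integer matrix of rank 8; reducing to Smith normal form yields diagonal entries (1,1,1,1,1,1,1,1).

The boundary map ∂_2: C_2 → C_1 acts by ∂[p,q,r] = [q,r] − [p,r] + [p,q]. For instance
  ∂ELM = LM − EM + EL,
  ∂AEL = EL − AL + AE.
The 27×18 boundary matrix has rank 18 and Smith normal form diag(1,1,1,1,1,1,1,1,1,1,1,1,1,1,1,1,1,2).

Now H_k = ker ∂_k / im ∂_{k+1}, so:

  H_0: rank C_0 − rank ∂_1 = 9 − 8 = 1, and the invariant factors of ∂_1 are all 1, so H_0 ≅ Z.
  H_1: rank ker ∂_1 − rank ∂_2 = (27 − 8) − 18 = 1, and ∂_2 has invariant factor 2 > 1, so H_1 ≅ Z × Z/2.
  H_2: rank ker ∂_2 − rank ∂_3 = (18 − 18) − 0 = 0, and there is no ∂_3, so H_2 ≅ 0.

As a check, the Euler characteristic is 9 − 27 + 18 = 0, which agrees with 1 − 1 + 0 = 0.
(K is a triangulation of the Klein bottle.)

Hence the Betti numbers are b_0 = 1, b_1 = 1, b_2 = 0.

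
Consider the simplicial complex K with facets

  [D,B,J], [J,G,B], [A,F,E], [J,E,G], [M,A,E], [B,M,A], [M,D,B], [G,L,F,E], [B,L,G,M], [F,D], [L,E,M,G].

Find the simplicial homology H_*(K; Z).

We work with the vertex ordering A < B < D < E < F < G < J < L < M. The simplices of K, each written with vertices in increasing order, are:

  0-simplices (9): A, B, D, E, F, G, J, L, M
  1-simplices (23): AB, AE, AF, AM, BD, BG, BJ, BL, BM, DF, DJ, DM, EF, EG, EJ, EL, EM, FG, FL, GJ, GL, GM, LM
  2-simplices (17): ABM, AEF, AEM, BDJ, BDM, BGJ, BGL, BGM, BLM, EFG, EFL, EGJ, EGL, EGM, ELM, FGL, GLM
  3-simplices (3): BGLM, EFGL, EGLM

Hence C_0 ≅ Z^9, C_1 ≅ Z^23, C_2 ≅ Z^17, C_3 ≅ Z^3.

∂_1: C_1 → C_0 is given by ∂[p,q] = [q] − [p].
This gives a 9×23 integer matrix of rank 8; reducing to Smith normal form yields diagonal entries (1,1,1,1,1,1,1,1).

The boundary map ∂_2: C_2 → C_1 acts by ∂[p,q,r] = [q,r] − [p,r] + [p,q]. For instance
  ∂EGM = GM − EM + EG,
  ∂BDJ = DJ − BJ + BD.
This gives a 23×17 integer matrix of rank 14; reducing to Smith normal form yields diagonal entries (1,1,1,1,1,1,1,1,1,1,1,1,1,1).

Boundary ∂_3: C_3 → C_2 sends each 3-simplex σ to the alternating sum Σ_i (−1)^i (σ with its i-th vertex removed). For instance
  ∂EFGL = FGL − EGL + EFL − EFG,
  ∂EGLM = GLM − ELM + EGM − EGL.
The 17×3 boundary matrix has rank 3 and Smith normal form diag(1,1,1).

Computing H_k = (kernel of ∂_k) / (image of ∂_{k+1}):

  H_0: rank C_0 − rank ∂_1 = 9 − 8 = 1, and the invariant factors of ∂_1 are all 1, so H_0 = Z.
  H_1: rank ker ∂_1 − rank ∂_2 = (23 − 8) − 14 = 1, and the invariant factors of ∂_2 are all 1, so H_1 = Z.
  H_2: rank ker ∂_2 − rank ∂_3 = (17 − 14) − 3 = 0, and the invariant factors of ∂_3 are all 1, so H_2 = 0.
  H_3: rank ker ∂_3 − rank ∂_4 = (3 − 3) − 0 = 0, and there is no ∂_4, so H_3 = 0.

H_0 = Z,  H_1 = Z,  H_2 = 0,  H_3 = 0.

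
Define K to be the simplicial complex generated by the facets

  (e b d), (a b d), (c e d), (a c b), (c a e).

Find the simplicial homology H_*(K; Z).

Fix the vertex order a < b < c < d < e and write every simplex with vertices in increasing order. Then dim K = 2 and the simplices of K are:

  0-simplices (5): a, b, c, d, e
  1-simplices (10): ab, ac, ad, ae, bc, bd, be, cd, ce, de
  2-simplices (5): abc, abd, ace, bde, cde

Hence C_0 ≅ Z^5, C_1 ≅ Z^10, C_2 ≅ Z^5.

The boundary map ∂_1: C_1 → C_0 sends each edge [p,q] (with p < q) to q − p. For instance
  ∂de = e − d.
As a 5×10 matrix over Z this has rank 4, with invariant factors (1,1,1,1).

The boundary map ∂_2: C_2 → C_1 acts by ∂[p,q,r] = [q,r] − [p,r] + [p,q]. For instance
  ∂abc = bc − ac + ab,
  ∂bde = de − be + bd.
The 10×5 boundary matrix has rank 5 and Smith normal form diag(1,1,1,1,1).

Computing H_k = (kernel of ∂_k) / (image of ∂_{k+1}):

  H_0: rank C_0 − rank ∂_1 = 5 − 4 = 1, and the invariant factors of ∂_1 are all 1, so H_0 = Z.
  H_1: rank ker ∂_1 − rank ∂_2 = (10 − 4) − 5 = 1, and the invariant factors of ∂_2 are all 1, so H_1 = Z.
  H_2: rank ker ∂_2 − rank ∂_3 = (5 − 5) − 0 = 0, and there is no ∂_3, so H_2 = 0.

H_0 = Z,  H_1 = Z,  H_2 = 0.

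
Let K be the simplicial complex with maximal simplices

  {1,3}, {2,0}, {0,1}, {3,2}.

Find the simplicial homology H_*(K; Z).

Take the total order 0 < 1 < 2 < 3 on the vertex set. Then K (dimension 1) consists of the simplices:

  0-simplices (4): [0], [1], [2], [3]
  1-simplices (4): [0,1], [0,2], [1,3], [2,3]

giving chain groups C_0 ≅ Z^4, C_1 ≅ Z^4.

The boundary map ∂_1: C_1 → C_0 sends each edge [p,q] (with p < q) to q − p. For instance
  ∂[1,3] = [3] − [1].
This gives a 4×4 integer matrix of rank 3; reducing to Smith normal form yields diagonal entries (1,1,1).

From H_k ≅ ker(∂_k) / im(∂_{k+1}) we obtain:

  H_0: rank C_0 − rank ∂_1 = 4 − 3 = 1, and the invariant factors of ∂_1 are all 1, so H_0 ≅ Z.
  H_1: rank ker ∂_1 − rank ∂_2 = (4 − 3) − 0 = 1, and there is no ∂_2, so H_1 ≅ Z.

H_0 = Z,  H_1 = Z.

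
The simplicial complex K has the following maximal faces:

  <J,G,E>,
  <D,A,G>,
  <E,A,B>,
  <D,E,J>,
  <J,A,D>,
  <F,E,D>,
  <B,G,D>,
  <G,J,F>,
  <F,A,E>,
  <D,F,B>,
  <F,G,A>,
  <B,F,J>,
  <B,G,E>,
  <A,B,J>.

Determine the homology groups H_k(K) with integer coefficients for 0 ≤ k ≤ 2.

H_0 = Z,  H_1 = Z^2,  H_2 = Z.

We work with the vertex ordering A < B < D < E < F < G < J. The simplices of K, each written with vertices in increasing order, are:

  0-simplices (7): A, B, D, E, F, G, J
  1-simplices (21): AB, AD, AE, AF, AG, AJ, BD, BE, BF, BG, BJ, DE, DF, DG, DJ, EF, EG, EJ, FG, FJ, GJ
  2-simplices (14): ABE, ABJ, ADG, ADJ, AEF, AFG, BDF, BDG, BEG, BFJ, DEF, DEJ, EGJ, FGJ

giving chain groups C_0 ≅ Z^7, C_1 ≅ Z^21, C_2 ≅ Z^14.

Boundary ∂_1: C_1 → C_0 sends each edge [p,q] (with p < q) to q − p.
This gives a 7×21 integer matrix of rank 6; reducing to Smith normal form yields diagonal entries (1,1,1,1,1,1).

Boundary ∂_2: C_2 → C_1 maps a triangle to the signed sum of its edges. For instance
  ∂FGJ = GJ − FJ + FG,
  ∂ADG = DG − AG + AD.
The 21×14 boundary matrix has rank 13 and Smith normal form diag(1,1,1,1,1,1,1,1,1,1,1,1,1).

Computing H_k = (kernel of ∂_k) / (image of ∂_{k+1}):

  H_0: rank C_0 − rank ∂_1 = 7 − 6 = 1, and the invariant factors of ∂_1 are all 1, so H_0 = Z.
  H_1: rank ker ∂_1 − rank ∂_2 = (21 − 6) − 13 = 2, and the invariant factors of ∂_2 are all 1, so H_1 = Z^2.
  H_2: rank ker ∂_2 − rank ∂_3 = (14 − 13) − 0 = 1, and there is no ∂_3, so H_2 = Z.

(K is a triangulation of the torus T^2.)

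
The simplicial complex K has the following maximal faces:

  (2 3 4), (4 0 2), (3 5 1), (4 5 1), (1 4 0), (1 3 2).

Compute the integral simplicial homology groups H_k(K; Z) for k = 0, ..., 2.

Take the total order 0 < 1 < 2 < 3 < 4 < 5 on the vertex set. Then K (dimension 2) consists of the simplices:

  0-simplices (6): [0], [1], [2], [3], [4], [5]
  1-simplices (12): [0,1], [0,2], [0,4], [1,2], [1,3], [1,4], [1,5], [2,3], [2,4], [3,4], [3,5], [4,5]
  2-simplices (6): [0,1,4], [0,2,4], [1,2,3], [1,3,5], [1,4,5], [2,3,4]

Hence C_0 ≅ Z^6, C_1 ≅ Z^12, C_2 ≅ Z^6.

Boundary ∂_1: C_1 → C_0 maps an edge to its endpoints' difference, ∂[p,q] = q − p. For instance
  ∂[4,5] = [5] − [4].
This gives a 6×12 integer matrix of rank 5; reducing to Smith normal form yields diagonal entries (1,1,1,1,1).

The boundary map ∂_2: C_2 → C_1 sends each 2-simplex [p,q,r] to [q,r] − [p,r] + [p,q]. For instance
  ∂[0,1,4] = [1,4] − [0,4] + [0,1],
  ∂[1,3,5] = [3,5] − [1,5] + [1,3].
As a 12×6 matrix over Z this has rank 6, with invariant factors (1,1,1,1,1,1).

From H_k ≅ ker(∂_k) / im(∂_{k+1}) we obtain:

  H_0: rank C_0 − rank ∂_1 = 6 − 5 = 1, and the invariant factors of ∂_1 are all 1, so H_0 = Z.
  H_1: rank ker ∂_1 − rank ∂_2 = (12 − 5) − 6 = 1, and the invariant factors of ∂_2 are all 1, so H_1 = Z.
  H_2: rank ker ∂_2 − rank ∂_3 = (6 − 6) − 0 = 0, and there is no ∂_3, so H_2 = 0.

As a check, the Euler characteristic is 6 − 12 + 6 = 0, which agrees with 1 − 1 + 0 = 0.

H_0 = Z,  H_1 = Z,  H_2 = 0.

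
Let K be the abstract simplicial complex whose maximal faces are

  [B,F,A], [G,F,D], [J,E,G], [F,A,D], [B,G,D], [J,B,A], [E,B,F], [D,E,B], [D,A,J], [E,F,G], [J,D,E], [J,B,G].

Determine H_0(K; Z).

H_0 = Z.

Order the vertices as A < B < D < E < F < G < J. Listing each simplex with vertices in this order, K has dimension 2 with simplices:

  0-simplices (7): A, B, D, E, F, G, J
  1-simplices (18): AB, AD, AF, AJ, BD, BE, BF, BG, BJ, DE, DF, DG, DJ, EF, EG, EJ, FG, GJ
  2-simplices (12): ABF, ABJ, ADF, ADJ, BDE, BDG, BEF, BGJ, DEJ, DFG, EFG, EGJ

Hence C_0 ≅ Z^7, C_1 ≅ Z^18, C_2 ≅ Z^12.

The boundary map ∂_1: C_1 → C_0 is given by ∂[p,q] = [q] − [p].
The resulting 7×18 matrix has rank 6, and its Smith normal form has invariant factors (1,1,1,1,1,1).

The boundary map ∂_2: C_2 → C_1 acts by ∂[p,q,r] = [q,r] − [p,r] + [p,q]. For instance
  ∂BDG = DG − BG + BD,
  ∂DFG = FG − DG + DF.
The 18×12 boundary matrix has rank 12 and Smith normal form diag(1,1,1,1,1,1,1,1,1,1,1,2).

From H_k ≅ ker(∂_k) / im(∂_{k+1}) we obtain:

  H_0: rank C_0 − rank ∂_1 = 7 − 6 = 1, and the invariant factors of ∂_1 are all 1, so H_0 = Z.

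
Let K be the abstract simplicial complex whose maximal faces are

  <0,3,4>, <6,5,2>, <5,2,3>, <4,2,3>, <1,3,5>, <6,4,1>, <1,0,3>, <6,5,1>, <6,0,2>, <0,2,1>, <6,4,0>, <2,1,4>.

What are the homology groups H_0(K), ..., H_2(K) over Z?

H_0 ≅ Z,  H_1 ≅ Z/2,  H_2 = 0.

Order the vertices as 0 < 1 < 2 < 3 < 4 < 5 < 6. Listing each simplex with vertices in this order, K has dimension 2 with simplices:

  0-simplices (7): [0], [1], [2], [3], [4], [5], [6]
  1-simplices (18): [0,1], [0,2], [0,3], [0,4], [0,6], [1,2], [1,3], [1,4], [1,5], [1,6], [2,3], [2,4], [2,5], [2,6], [3,4], [3,5], [4,6], [5,6]
  2-simplices (12): [0,1,2], [0,1,3], [0,2,6], [0,3,4], [0,4,6], [1,2,4], [1,3,5], [1,4,6], [1,5,6], [2,3,4], [2,3,5], [2,5,6]

giving chain groups C_0 ≅ Z^7, C_1 ≅ Z^18, C_2 ≅ Z^12.

Boundary ∂_1: C_1 → C_0 maps an edge to its endpoints' difference, ∂[p,q] = q − p. For instance
  ∂[4,6] = [6] − [4].
This gives a 7×18 integer matrix of rank 6; reducing to Smith normal form yields diagonal entries (1,1,1,1,1,1).

Boundary ∂_2: C_2 → C_1 sends each 2-simplex [p,q,r] to [q,r] − [p,r] + [p,q]. For instance
  ∂[2,5,6] = [5,6] − [2,6] + [2,5],
  ∂[0,1,2] = [1,2] − [0,2] + [0,1].
As a 18×12 matrix over Z this has rank 12, with invariant factors (1,1,1,1,1,1,1,1,1,1,1,2).

Computing H_k = (kernel of ∂_k) / (image of ∂_{k+1}):

  H_0: rank C_0 − rank ∂_1 = 7 − 6 = 1, and the invariant factors of ∂_1 are all 1, so H_0 = Z.
  H_1: rank ker ∂_1 − rank ∂_2 = (18 − 6) − 12 = 0, and ∂_2 has invariant factor 2 > 1, so H_1 = Z/2.
  H_2: rank ker ∂_2 − rank ∂_3 = (12 − 12) − 0 = 0, and there is no ∂_3, so H_2 = 0.

As a check, the Euler characteristic is 7 − 18 + 12 = 1, which agrees with 1 − 0 + 0 = 1.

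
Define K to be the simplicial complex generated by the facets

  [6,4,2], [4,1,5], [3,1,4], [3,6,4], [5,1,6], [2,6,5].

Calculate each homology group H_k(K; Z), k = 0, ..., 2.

Order the vertices as 1 < 2 < 3 < 4 < 5 < 6. Listing each simplex with vertices in this order, K has dimension 2 with simplices:

  0-simplices (6): [1], [2], [3], [4], [5], [6]
  1-simplices (12): [1,3], [1,4], [1,5], [1,6], [2,4], [2,5], [2,6], [3,4], [3,6], [4,5], [4,6], [5,6]
  2-simplices (6): [1,3,4], [1,4,5], [1,5,6], [2,4,6], [2,5,6], [3,4,6]

so the chain groups are C_0 ≅ Z^6, C_1 ≅ Z^12, C_2 ≅ Z^6.

∂_1: C_1 → C_0 maps an edge to its endpoints' difference, ∂[p,q] = q − p. For instance
  ∂[2,5] = [5] − [2].
The resulting 6×12 matrix has rank 5, and its Smith normal form has invariant factors (1,1,1,1,1).

∂_2: C_2 → C_1 sends each 2-simplex [p,q,r] to [q,r] − [p,r] + [p,q]. For instance
  ∂[1,3,4] = [3,4] − [1,4] + [1,3],
  ∂[2,5,6] = [5,6] − [2,6] + [2,5].
The 12×6 boundary matrix has rank 6 and Smith normal form diag(1,1,1,1,1,1).

Reading off H_k = ker ∂_k / im ∂_{k+1}:

  H_0: rank C_0 − rank ∂_1 = 6 − 5 = 1, and the invariant factors of ∂_1 are all 1, so H_0 = Z.
  H_1: rank ker ∂_1 − rank ∂_2 = (12 − 5) − 6 = 1, and the invariant factors of ∂_2 are all 1, so H_1 = Z.
  H_2: rank ker ∂_2 − rank ∂_3 = (6 − 6) − 0 = 0, and there is no ∂_3, so H_2 = 0.

H_0 ≅ Z,  H_1 ≅ Z,  H_2 = 0.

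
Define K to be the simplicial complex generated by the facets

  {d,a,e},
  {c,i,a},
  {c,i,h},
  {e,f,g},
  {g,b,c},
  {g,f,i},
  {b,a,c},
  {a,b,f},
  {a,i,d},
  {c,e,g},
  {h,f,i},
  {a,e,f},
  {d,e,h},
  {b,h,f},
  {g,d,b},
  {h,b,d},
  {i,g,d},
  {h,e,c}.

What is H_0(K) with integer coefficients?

H_0 = Z.

Order the vertices as a < b < c < d < e < f < g < h < i. Listing each simplex with vertices in this order, K has dimension 2 with simplices:

  0-simplices (9): a, b, c, d, e, f, g, h, i
  1-simplices (27): ab, ac, ad, ae, af, ai, bc, bd, bf, bg, bh, ce, cg, ch, ci, de, dg, dh, di, ef, eg, eh, fg, fh, fi, gi, hi
  2-simplices (18): abc, abf, aci, ade, adi, aef, bcg, bdg, bdh, bfh, ceg, ceh, chi, deh, dgi, efg, fgi, fhi

so the chain groups are C_0 ≅ Z^9, C_1 ≅ Z^27, C_2 ≅ Z^18.

Boundary ∂_1: C_1 → C_0 is given by ∂[p,q] = [q] − [p].
The resulting 9×27 matrix has rank 8, and its Smith normal form has invariant factors (1,1,1,1,1,1,1,1).

Boundary ∂_2: C_2 → C_1 acts by ∂[p,q,r] = [q,r] − [p,r] + [p,q]. For instance
  ∂abc = bc − ac + ab,
  ∂deh = eh − dh + de.
This gives a 27×18 integer matrix of rank 17; reducing to Smith normal form yields diagonal entries (1,1,1,1,1,1,1,1,1,1,1,1,1,1,1,1,1).

Now H_k = ker ∂_k / im ∂_{k+1}, so:

  H_0: rank C_0 − rank ∂_1 = 9 − 8 = 1, and the invariant factors of ∂_1 are all 1, so H_0 ≅ Z.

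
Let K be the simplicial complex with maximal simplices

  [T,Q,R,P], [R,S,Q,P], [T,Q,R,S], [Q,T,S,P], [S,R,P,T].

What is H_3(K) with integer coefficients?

H_3 ≅ Z.

Take the total order P < Q < R < S < T on the vertex set. Then K (dimension 3) consists of the simplices:

  0-simplices (5): P, Q, R, S, T
  1-simplices (10): PQ, PR, PS, PT, QR, QS, QT, RS, RT, ST
  2-simplices (10): PQR, PQS, PQT, PRS, PRT, PST, QRS, QRT, QST, RST
  3-simplices (5): PQRS, PQRT, PQST, PRST, QRST

so the chain groups are C_0 ≅ Z^5, C_1 ≅ Z^10, C_2 ≅ Z^10, C_3 ≅ Z^5.

The boundary map ∂_1: C_1 → C_0 maps an edge to its endpoints' difference, ∂[p,q] = q − p.
As a 5×10 matrix over Z this has rank 4, with invariant factors (1,1,1,1).

Boundary ∂_2: C_2 → C_1 sends each 2-simplex [p,q,r] to [q,r] − [p,r] + [p,q]. For instance
  ∂RST = ST − RT + RS,
  ∂QRT = RT − QT + QR.
The resulting 10×10 matrix has rank 6, and its Smith normal form has invariant factors (1,1,1,1,1,1).

The boundary map ∂_3: C_3 → C_2 sends each 3-simplex σ to the alternating sum Σ_i (−1)^i (σ with its i-th vertex removed). For instance
  ∂PRST = RST − PST + PRT − PRS,
  ∂QRST = RST − QST + QRT − QRS.
The resulting 10×5 matrix has rank 4, and its Smith normal form has invariant factors (1,1,1,1).

Reading off H_k = ker ∂_k / im ∂_{k+1}:

  H_3: rank ker ∂_3 − rank ∂_4 = (5 − 4) − 0 = 1, and there is no ∂_4, so H_3 ≅ Z.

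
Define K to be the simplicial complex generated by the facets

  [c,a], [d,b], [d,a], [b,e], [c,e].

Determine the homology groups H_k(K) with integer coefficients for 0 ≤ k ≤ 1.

K has 5 vertices, 5 edges.
rank ∂_0 = 0, rank ∂_1 = 4 ⇒ b_0 = 5 − 0 − 4 = 1; all invariant factors of ∂_1 are 1 so no torsion. So H_0 ≅ Z.
rank ∂_1 = 4, rank ∂_2 = 0 ⇒ b_1 = 5 − 4 − 0 = 1. So H_1 ≅ Z.

H_0 ≅ Z,  H_1 ≅ Z.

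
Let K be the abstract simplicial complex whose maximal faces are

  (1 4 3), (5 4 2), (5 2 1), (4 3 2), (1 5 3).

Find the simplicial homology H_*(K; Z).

Order the vertices as 1 < 2 < 3 < 4 < 5. Listing each simplex with vertices in this order, K has dimension 2 with simplices:

  0-simplices (5): [1], [2], [3], [4], [5]
  1-simplices (10): [1,2], [1,3], [1,4], [1,5], [2,3], [2,4], [2,5], [3,4], [3,5], [4,5]
  2-simplices (5): [1,2,5], [1,3,4], [1,3,5], [2,3,4], [2,4,5]

so the chain groups are C_0 ≅ Z^5, C_1 ≅ Z^10, C_2 ≅ Z^5.

∂_1: C_1 → C_0 maps an edge to its endpoints' difference, ∂[p,q] = q − p. For instance
  ∂[2,3] = [3] − [2].
The 5×10 boundary matrix has rank 4 and Smith normal form diag(1,1,1,1).

∂_2: C_2 → C_1 acts by ∂[p,q,r] = [q,r] − [p,r] + [p,q]. For instance
  ∂[1,2,5] = [2,5] − [1,5] + [1,2],
  ∂[1,3,4] = [3,4] − [1,4] + [1,3].
The 10×5 boundary matrix has rank 5 and Smith normal form diag(1,1,1,1,1).

Now H_k = ker ∂_k / im ∂_{k+1}, so:

  H_0: rank C_0 − rank ∂_1 = 5 − 4 = 1, and the invariant factors of ∂_1 are all 1, so H_0 = Z.
  H_1: rank ker ∂_1 − rank ∂_2 = (10 − 4) − 5 = 1, and the invariant factors of ∂_2 are all 1, so H_1 = Z.
  H_2: rank ker ∂_2 − rank ∂_3 = (5 − 5) − 0 = 0, and there is no ∂_3, so H_2 = 0.

H_0 = Z,  H_1 = Z,  H_2 = 0.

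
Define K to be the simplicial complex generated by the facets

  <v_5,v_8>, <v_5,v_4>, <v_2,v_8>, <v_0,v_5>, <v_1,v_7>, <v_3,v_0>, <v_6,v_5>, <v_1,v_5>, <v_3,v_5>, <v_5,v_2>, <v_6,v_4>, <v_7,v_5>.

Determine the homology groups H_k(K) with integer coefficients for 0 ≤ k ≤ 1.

Order the vertices as v_0 < v_1 < v_2 < v_3 < v_4 < v_5 < v_6 < v_7 < v_8. Listing each simplex with vertices in this order, K has dimension 1 with simplices:

  0-simplices (9): [v_0], [v_1], [v_2], [v_3], [v_4], [v_5], [v_6], [v_7], [v_8]
  1-simplices (12): [v_0,v_3], [v_0,v_5], [v_1,v_5], [v_1,v_7], [v_2,v_5], [v_2,v_8], [v_3,v_5], [v_4,v_5], [v_4,v_6], [v_5,v_6], [v_5,v_7], [v_5,v_8]

Hence C_0 ≅ Z^9, C_1 ≅ Z^12.

∂_1: C_1 → C_0 maps an edge to its endpoints' difference, ∂[p,q] = q − p. For instance
  ∂[v_0,v_3] = [v_3] − [v_0].
The 9×12 boundary matrix has rank 8 and Smith normal form diag(1,1,1,1,1,1,1,1).

Now H_k = ker ∂_k / im ∂_{k+1}, so:

  H_0: rank C_0 − rank ∂_1 = 9 − 8 = 1, and the invariant factors of ∂_1 are all 1, so H_0 ≅ Z.
  H_1: rank ker ∂_1 − rank ∂_2 = (12 − 8) − 0 = 4, and there is no ∂_2, so H_1 ≅ Z^4.

H_0 ≅ Z,  H_1 ≅ Z^4.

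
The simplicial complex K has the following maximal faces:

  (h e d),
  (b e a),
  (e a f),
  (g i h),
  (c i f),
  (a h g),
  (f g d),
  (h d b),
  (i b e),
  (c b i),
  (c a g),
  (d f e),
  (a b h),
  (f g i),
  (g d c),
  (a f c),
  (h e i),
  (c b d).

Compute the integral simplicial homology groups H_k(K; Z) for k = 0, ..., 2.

H_0 = Z,  H_1 = Z ⊕ Z_2,  H_2 = 0.

Fix the vertex order a < b < c < d < e < f < g < h < i and write every simplex with vertices in increasing order. Then dim K = 2 and the simplices of K are:

  0-simplices (9): a, b, c, d, e, f, g, h, i
  1-simplices (27): ab, ac, ae, af, ag, ah, bc, bd, be, bh, bi, cd, cf, cg, ci, de, df, dg, dh, ef, eh, ei, fg, fi, gh, gi, hi
  2-simplices (18): abe, abh, acf, acg, aef, agh, bcd, bci, bdh, bei, cdg, cfi, def, deh, dfg, ehi, fgi, ghi

so the chain groups are C_0 ≅ Z^9, C_1 ≅ Z^27, C_2 ≅ Z^18.

The boundary map ∂_1: C_1 → C_0 sends each edge [p,q] (with p < q) to q − p.
The resulting 9×27 matrix has rank 8, and its Smith normal form has invariant factors (1,1,1,1,1,1,1,1).

∂_2: C_2 → C_1 sends each 2-simplex [p,q,r] to [q,r] − [p,r] + [p,q]. For instance
  ∂ghi = hi − gi + gh,
  ∂bci = ci − bi + bc.
As a 27×18 matrix over Z this has rank 18, with invariant factors (1,1,1,1,1,1,1,1,1,1,1,1,1,1,1,1,1,2).

Reading off H_k = ker ∂_k / im ∂_{k+1}:

  H_0: rank C_0 − rank ∂_1 = 9 − 8 = 1, and the invariant factors of ∂_1 are all 1, so H_0 ≅ Z.
  H_1: rank ker ∂_1 − rank ∂_2 = (27 − 8) − 18 = 1, and ∂_2 has invariant factor 2 > 1, so H_1 ≅ Z ⊕ Z_2.
  H_2: rank ker ∂_2 − rank ∂_3 = (18 − 18) − 0 = 0, and there is no ∂_3, so H_2 ≅ 0.

(K is a triangulation of the Klein bottle.)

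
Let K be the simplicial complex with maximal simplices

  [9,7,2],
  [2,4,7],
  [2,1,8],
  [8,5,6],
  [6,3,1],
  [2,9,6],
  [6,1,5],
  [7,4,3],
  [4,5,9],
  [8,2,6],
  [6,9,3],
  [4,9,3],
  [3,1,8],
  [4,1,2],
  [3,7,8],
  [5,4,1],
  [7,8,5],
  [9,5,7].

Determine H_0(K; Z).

H_0 ≅ Z.

We work with the vertex ordering 1 < 2 < 3 < 4 < 5 < 6 < 7 < 8 < 9. The simplices of K, each written with vertices in increasing order, are:

  0-simplices (9): [1], [2], [3], [4], [5], [6], [7], [8], [9]
  1-simplices (27): (27 of them)
  2-simplices (18): [1,2,4], [1,2,8], [1,3,6], [1,3,8], [1,4,5], [1,5,6], [2,4,7], [2,6,8], [2,6,9], [2,7,9], [3,4,7], [3,4,9], [3,6,9], [3,7,8], [4,5,9], [5,6,8], [5,7,8], [5,7,9]

so the chain groups are C_0 ≅ Z^9, C_1 ≅ Z^27, C_2 ≅ Z^18.

The boundary map ∂_1: C_1 → C_0 maps an edge to its endpoints' difference, ∂[p,q] = q − p. For instance
  ∂[3,9] = [9] − [3].
As a 9×27 matrix over Z this has rank 8, with invariant factors (1,1,1,1,1,1,1,1).

∂_2: C_2 → C_1 maps a triangle to the signed sum of its edges. For instance
  ∂[3,4,9] = [4,9] − [3,9] + [3,4],
  ∂[1,2,4] = [2,4] − [1,4] + [1,2].
As a 27×18 matrix over Z this has rank 18, with invariant factors (1,1,1,1,1,1,1,1,1,1,1,1,1,1,1,1,1,2).

From H_k ≅ ker(∂_k) / im(∂_{k+1}) we obtain:

  H_0: rank C_0 − rank ∂_1 = 9 − 8 = 1, and the invariant factors of ∂_1 are all 1, so H_0 ≅ Z.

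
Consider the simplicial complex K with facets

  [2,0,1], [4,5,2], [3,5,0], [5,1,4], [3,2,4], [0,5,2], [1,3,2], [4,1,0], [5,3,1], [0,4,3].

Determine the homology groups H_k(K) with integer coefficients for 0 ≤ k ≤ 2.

H_0 = Z,  H_1 = Z/2,  H_2 = 0.

K has 6 vertices, 15 edges, 10 triangles.
rank ∂_0 = 0, rank ∂_1 = 5 ⇒ b_0 = 6 − 0 − 5 = 1; all invariant factors of ∂_1 are 1 so no torsion. So H_0 ≅ Z.
rank ∂_1 = 5, rank ∂_2 = 10 ⇒ b_1 = 15 − 5 − 10 = 0; ∂_2 has invariant factor(s) [2] giving torsion. So H_1 ≅ Z/2.
rank ∂_2 = 10, rank ∂_3 = 0 ⇒ b_2 = 10 − 10 − 0 = 0. So H_2 ≅ 0.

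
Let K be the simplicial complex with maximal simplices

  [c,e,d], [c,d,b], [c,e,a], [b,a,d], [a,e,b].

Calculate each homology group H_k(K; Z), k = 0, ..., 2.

H_0 ≅ Z,  H_1 ≅ Z,  H_2 = 0.

We work with the vertex ordering a < b < c < d < e. The simplices of K, each written with vertices in increasing order, are:

  0-simplices (5): a, b, c, d, e
  1-simplices (10): ab, ac, ad, ae, bc, bd, be, cd, ce, de
  2-simplices (5): abd, abe, ace, bcd, cde

giving chain groups C_0 ≅ Z^5, C_1 ≅ Z^10, C_2 ≅ Z^5.

Boundary ∂_1: C_1 → C_0 maps an edge to its endpoints' difference, ∂[p,q] = q − p. For instance
  ∂ae = e − a.
As a 5×10 matrix over Z this has rank 4, with invariant factors (1,1,1,1).

The boundary map ∂_2: C_2 → C_1 maps a triangle to the signed sum of its edges. For instance
  ∂bcd = cd − bd + bc,
  ∂abd = bd − ad + ab.
As a 10×5 matrix over Z this has rank 5, with invariant factors (1,1,1,1,1).

From H_k ≅ ker(∂_k) / im(∂_{k+1}) we obtain:

  H_0: rank C_0 − rank ∂_1 = 5 − 4 = 1, and the invariant factors of ∂_1 are all 1, so H_0 ≅ Z.
  H_1: rank ker ∂_1 − rank ∂_2 = (10 − 4) − 5 = 1, and the invariant factors of ∂_2 are all 1, so H_1 ≅ Z.
  H_2: rank ker ∂_2 − rank ∂_3 = (5 − 5) − 0 = 0, and there is no ∂_3, so H_2 ≅ 0.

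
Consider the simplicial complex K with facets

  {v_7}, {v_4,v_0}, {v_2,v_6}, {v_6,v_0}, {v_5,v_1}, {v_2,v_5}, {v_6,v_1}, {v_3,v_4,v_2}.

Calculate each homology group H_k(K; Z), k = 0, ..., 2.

H_0 = Z^2,  H_1 = Z^2,  H_2 = 0.

Order the vertices as v_0 < v_1 < v_2 < v_3 < v_4 < v_5 < v_6 < v_7. Listing each simplex with vertices in this order, K has dimension 2 with simplices:

  0-simplices (8): [v_0], [v_1], [v_2], [v_3], [v_4], [v_5], [v_6], [v_7]
  1-simplices (9): [v_0,v_4], [v_0,v_6], [v_1,v_5], [v_1,v_6], [v_2,v_3], [v_2,v_4], [v_2,v_5], [v_2,v_6], [v_3,v_4]
  2-simplices (1): [v_2,v_3,v_4]

so the chain groups are C_0 ≅ Z^8, C_1 ≅ Z^9, C_2 ≅ Z^1.

Boundary ∂_1: C_1 → C_0 maps an edge to its endpoints' difference, ∂[p,q] = q − p.
The resulting 8×9 matrix has rank 6, and its Smith normal form has invariant factors (1,1,1,1,1,1).

∂_2: C_2 → C_1 sends each 2-simplex [p,q,r] to [q,r] − [p,r] + [p,q]. For instance
  ∂[v_2,v_3,v_4] = [v_3,v_4] − [v_2,v_4] + [v_2,v_3].
The resulting 9×1 matrix has rank 1, and its Smith normal form has invariant factors (1).

Now H_k = ker ∂_k / im ∂_{k+1}, so:

  H_0: rank C_0 − rank ∂_1 = 8 − 6 = 2, and the invariant factors of ∂_1 are all 1, so H_0 ≅ Z^2.
  H_1: rank ker ∂_1 − rank ∂_2 = (9 − 6) − 1 = 2, and the invariant factors of ∂_2 are all 1, so H_1 ≅ Z^2.
  H_2: rank ker ∂_2 − rank ∂_3 = (1 − 1) − 0 = 0, and there is no ∂_3, so H_2 ≅ 0.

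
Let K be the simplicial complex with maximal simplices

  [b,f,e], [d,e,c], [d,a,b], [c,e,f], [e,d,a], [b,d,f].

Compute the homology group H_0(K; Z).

We work with the vertex ordering a < b < c < d < e < f. The simplices of K, each written with vertices in increasing order, are:

  0-simplices (6): a, b, c, d, e, f
  1-simplices (12): ab, ad, ae, bd, be, bf, cd, ce, cf, de, df, ef
  2-simplices (6): abd, ade, bdf, bef, cde, cef

giving chain groups C_0 ≅ Z^6, C_1 ≅ Z^12, C_2 ≅ Z^6.

Boundary ∂_1: C_1 → C_0 sends each edge [p,q] (with p < q) to q − p.
The resulting 6×12 matrix has rank 5, and its Smith normal form has invariant factors (1,1,1,1,1).

∂_2: C_2 → C_1 maps a triangle to the signed sum of its edges. For instance
  ∂abd = bd − ad + ab,
  ∂ade = de − ae + ad.
As a 12×6 matrix over Z this has rank 6, with invariant factors (1,1,1,1,1,1).

From H_k ≅ ker(∂_k) / im(∂_{k+1}) we obtain:

  H_0: rank C_0 − rank ∂_1 = 6 − 5 = 1, and the invariant factors of ∂_1 are all 1, so H_0 ≅ Z.

H_0 = Z.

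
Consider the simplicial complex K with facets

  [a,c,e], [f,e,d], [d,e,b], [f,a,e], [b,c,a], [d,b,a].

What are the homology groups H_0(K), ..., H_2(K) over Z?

We work with the vertex ordering a < b < c < d < e < f. The simplices of K, each written with vertices in increasing order, are:

  0-simplices (6): a, b, c, d, e, f
  1-simplices (12): ab, ac, ad, ae, af, bc, bd, be, ce, de, df, ef
  2-simplices (6): abc, abd, ace, aef, bde, def

so the chain groups are C_0 ≅ Z^6, C_1 ≅ Z^12, C_2 ≅ Z^6.

The boundary map ∂_1: C_1 → C_0 sends each edge [p,q] (with p < q) to q − p. For instance
  ∂bd = d − b.
The 6×12 boundary matrix has rank 5 and Smith normal form diag(1,1,1,1,1).

Boundary ∂_2: C_2 → C_1 maps a triangle to the signed sum of its edges. For instance
  ∂aef = ef − af + ae,
  ∂abc = bc − ac + ab.
As a 12×6 matrix over Z this has rank 6, with invariant factors (1,1,1,1,1,1).

Reading off H_k = ker ∂_k / im ∂_{k+1}:

  H_0: rank C_0 − rank ∂_1 = 6 − 5 = 1, and the invariant factors of ∂_1 are all 1, so H_0 = Z.
  H_1: rank ker ∂_1 − rank ∂_2 = (12 − 5) − 6 = 1, and the invariant factors of ∂_2 are all 1, so H_1 = Z.
  H_2: rank ker ∂_2 − rank ∂_3 = (6 − 6) − 0 = 0, and there is no ∂_3, so H_2 = 0.

H_0 = Z,  H_1 = Z,  H_2 = 0.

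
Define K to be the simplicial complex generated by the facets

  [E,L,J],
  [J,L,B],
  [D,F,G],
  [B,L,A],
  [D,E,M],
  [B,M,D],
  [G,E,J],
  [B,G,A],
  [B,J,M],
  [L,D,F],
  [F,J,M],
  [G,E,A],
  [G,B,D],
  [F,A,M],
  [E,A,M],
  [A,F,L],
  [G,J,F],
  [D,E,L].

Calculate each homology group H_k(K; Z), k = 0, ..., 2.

We work with the vertex ordering A < B < D < E < F < G < J < L < M. The simplices of K, each written with vertices in increasing order, are:

  0-simplices (9): A, B, D, E, F, G, J, L, M
  1-simplices (27): AB, AE, AF, AG, AL, AM, BD, BG, BJ, BL, BM, DE, DF, DG, DL, DM, EG, EJ, EL, EM, FG, FJ, FL, FM, GJ, JL, JM
  2-simplices (18): ABG, ABL, AEG, AEM, AFL, AFM, BDG, BDM, BJL, BJM, DEL, DEM, DFG, DFL, EGJ, EJL, FGJ, FJM

Hence C_0 ≅ Z^9, C_1 ≅ Z^27, C_2 ≅ Z^18.

∂_1: C_1 → C_0 maps an edge to its endpoints' difference, ∂[p,q] = q − p.
As a 9×27 matrix over Z this has rank 8, with invariant factors (1,1,1,1,1,1,1,1).

∂_2: C_2 → C_1 acts by ∂[p,q,r] = [q,r] − [p,r] + [p,q]. For instance
  ∂BJM = JM − BM + BJ,
  ∂ABL = BL − AL + AB.
The resulting 27×18 matrix has rank 17, and its Smith normal form has invariant factors (1,1,1,1,1,1,1,1,1,1,1,1,1,1,1,1,1).

From H_k ≅ ker(∂_k) / im(∂_{k+1}) we obtain:

  H_0: rank C_0 − rank ∂_1 = 9 − 8 = 1, and the invariant factors of ∂_1 are all 1, so H_0 ≅ Z.
  H_1: rank ker ∂_1 − rank ∂_2 = (27 − 8) − 17 = 2, and the invariant factors of ∂_2 are all 1, so H_1 ≅ Z^2.
  H_2: rank ker ∂_2 − rank ∂_3 = (18 − 17) − 0 = 1, and there is no ∂_3, so H_2 ≅ Z.

H_0 = Z,  H_1 = Z^2,  H_2 = Z.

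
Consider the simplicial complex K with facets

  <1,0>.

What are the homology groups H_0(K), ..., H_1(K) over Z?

H_0 ≅ Z,  H_1 = 0.

Order the vertices as 0 < 1. Listing each simplex with vertices in this order, K has dimension 1 with simplices:

  0-simplices (2): [0], [1]
  1-simplices (1): [0,1]

so the chain groups are C_0 ≅ Z^2, C_1 ≅ Z^1.

∂_1: C_1 → C_0 sends each edge [p,q] (with p < q) to q − p.
The resulting 2×1 matrix has rank 1, and its Smith normal form has invariant factors (1).

From H_k ≅ ker(∂_k) / im(∂_{k+1}) we obtain:

  H_0: rank C_0 − rank ∂_1 = 2 − 1 = 1, and the invariant factors of ∂_1 are all 1, so H_0 ≅ Z.
  H_1: rank ker ∂_1 − rank ∂_2 = (1 − 1) − 0 = 0, and there is no ∂_2, so H_1 ≅ 0.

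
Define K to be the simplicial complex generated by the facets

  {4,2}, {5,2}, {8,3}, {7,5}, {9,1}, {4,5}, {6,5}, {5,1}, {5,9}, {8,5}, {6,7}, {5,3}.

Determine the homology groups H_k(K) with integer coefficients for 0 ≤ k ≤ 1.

H_0 ≅ Z,  H_1 ≅ Z^4.

We work with the vertex ordering 1 < 2 < 3 < 4 < 5 < 6 < 7 < 8 < 9. The simplices of K, each written with vertices in increasing order, are:

  0-simplices (9): [1], [2], [3], [4], [5], [6], [7], [8], [9]
  1-simplices (12): [1,5], [1,9], [2,4], [2,5], [3,5], [3,8], [4,5], [5,6], [5,7], [5,8], [5,9], [6,7]

giving chain groups C_0 ≅ Z^9, C_1 ≅ Z^12.

Boundary ∂_1: C_1 → C_0 is given by ∂[p,q] = [q] − [p]. For instance
  ∂[4,5] = [5] − [4].
This gives a 9×12 integer matrix of rank 8; reducing to Smith normal form yields diagonal entries (1,1,1,1,1,1,1,1).

From H_k ≅ ker(∂_k) / im(∂_{k+1}) we obtain:

  H_0: rank C_0 − rank ∂_1 = 9 − 8 = 1, and the invariant factors of ∂_1 are all 1, so H_0 = Z.
  H_1: rank ker ∂_1 − rank ∂_2 = (12 − 8) − 0 = 4, and there is no ∂_2, so H_1 = Z^4.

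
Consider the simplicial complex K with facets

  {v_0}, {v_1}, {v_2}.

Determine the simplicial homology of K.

H_0 = Z^3.

Order the vertices as v_0 < v_1 < v_2. Listing each simplex with vertices in this order, K has dimension 0 with simplices:

  0-simplices (3): [v_0], [v_1], [v_2]

giving chain groups C_0 ≅ Z^3.

Now H_k = ker ∂_k / im ∂_{k+1}, so:

  H_0: rank C_0 − rank ∂_1 = 3 − 0 = 3, and there is no ∂_1, so H_0 ≅ Z^3.

(K is a triangulation of a set of 3 points.)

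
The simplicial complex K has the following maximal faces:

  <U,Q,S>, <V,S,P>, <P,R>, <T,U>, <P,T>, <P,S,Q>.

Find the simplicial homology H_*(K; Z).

H_0 ≅ Z,  H_1 ≅ Z,  H_2 = 0.

Take the total order P < Q < R < S < T < U < V on the vertex set. Then K (dimension 2) consists of the simplices:

  0-simplices (7): P, Q, R, S, T, U, V
  1-simplices (10): PQ, PR, PS, PT, PV, QS, QU, SU, SV, TU
  2-simplices (3): PQS, PSV, QSU

so the chain groups are C_0 ≅ Z^7, C_1 ≅ Z^10, C_2 ≅ Z^3.

Boundary ∂_1: C_1 → C_0 maps an edge to its endpoints' difference, ∂[p,q] = q − p. For instance
  ∂SV = V − S.
This gives a 7×10 integer matrix of rank 6; reducing to Smith normal form yields diagonal entries (1,1,1,1,1,1).

Boundary ∂_2: C_2 → C_1 acts by ∂[p,q,r] = [q,r] − [p,r] + [p,q]. For instance
  ∂PSV = SV − PV + PS,
  ∂QSU = SU − QU + QS.
The resulting 10×3 matrix has rank 3, and its Smith normal form has invariant factors (1,1,1).

From H_k ≅ ker(∂_k) / im(∂_{k+1}) we obtain:

  H_0: rank C_0 − rank ∂_1 = 7 − 6 = 1, and the invariant factors of ∂_1 are all 1, so H_0 = Z.
  H_1: rank ker ∂_1 − rank ∂_2 = (10 − 6) − 3 = 1, and the invariant factors of ∂_2 are all 1, so H_1 = Z.
  H_2: rank ker ∂_2 − rank ∂_3 = (3 − 3) − 0 = 0, and there is no ∂_3, so H_2 = 0.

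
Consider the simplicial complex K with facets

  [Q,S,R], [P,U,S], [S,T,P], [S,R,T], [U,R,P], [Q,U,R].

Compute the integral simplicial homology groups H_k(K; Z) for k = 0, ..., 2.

H_0 ≅ Z,  H_1 ≅ Z,  H_2 = 0.

Take the total order P < Q < R < S < T < U on the vertex set. Then K (dimension 2) consists of the simplices:

  0-simplices (6): P, Q, R, S, T, U
  1-simplices (12): PR, PS, PT, PU, QR, QS, QU, RS, RT, RU, ST, SU
  2-simplices (6): PRU, PST, PSU, QRS, QRU, RST

giving chain groups C_0 ≅ Z^6, C_1 ≅ Z^12, C_2 ≅ Z^6.

∂_1: C_1 → C_0 maps an edge to its endpoints' difference, ∂[p,q] = q − p. For instance
  ∂RS = S − R.
This gives a 6×12 integer matrix of rank 5; reducing to Smith normal form yields diagonal entries (1,1,1,1,1).

∂_2: C_2 → C_1 maps a triangle to the signed sum of its edges. For instance
  ∂PST = ST − PT + PS,
  ∂QRU = RU − QU + QR.
The resulting 12×6 matrix has rank 6, and its Smith normal form has invariant factors (1,1,1,1,1,1).

Now H_k = ker ∂_k / im ∂_{k+1}, so:

  H_0: rank C_0 − rank ∂_1 = 6 − 5 = 1, and the invariant factors of ∂_1 are all 1, so H_0 ≅ Z.
  H_1: rank ker ∂_1 − rank ∂_2 = (12 − 5) − 6 = 1, and the invariant factors of ∂_2 are all 1, so H_1 ≅ Z.
  H_2: rank ker ∂_2 − rank ∂_3 = (6 − 6) − 0 = 0, and there is no ∂_3, so H_2 ≅ 0.

As a check, the Euler characteristic is 6 − 12 + 6 = 0, which agrees with 1 − 1 + 0 = 0.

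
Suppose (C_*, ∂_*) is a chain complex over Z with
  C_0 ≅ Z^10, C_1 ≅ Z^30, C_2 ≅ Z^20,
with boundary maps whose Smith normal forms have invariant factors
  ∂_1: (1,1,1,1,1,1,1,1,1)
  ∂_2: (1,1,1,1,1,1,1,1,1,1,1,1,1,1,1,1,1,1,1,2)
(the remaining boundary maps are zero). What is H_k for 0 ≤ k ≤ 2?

H_0 = Z,  H_1 = Z ⊕ Z/2,  H_2 = 0.

H_0: b_0 = 10 − 0 − 9 = 1; torsion from ∂_1 factors > 1: none. So H_0 = Z.
H_1: b_1 = 30 − 9 − 20 = 1; torsion from ∂_2 factors > 1: [2]. So H_1 = Z ⊕ Z/2.
H_2: b_2 = 20 − 20 − 0 = 0; torsion from ∂_3 factors > 1: none. So H_2 = 0.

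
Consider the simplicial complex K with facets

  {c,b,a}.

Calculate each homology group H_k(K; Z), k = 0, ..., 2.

H_0 ≅ Z,  H_1 = 0,  H_2 = 0.

K has 3 vertices, 3 edges, 1 triangle.
rank ∂_0 = 0, rank ∂_1 = 2 ⇒ b_0 = 3 − 0 − 2 = 1; all invariant factors of ∂_1 are 1 so no torsion. So H_0 ≅ Z.
rank ∂_1 = 2, rank ∂_2 = 1 ⇒ b_1 = 3 − 2 − 1 = 0; all invariant factors of ∂_2 are 1 so no torsion. So H_1 ≅ 0.
rank ∂_2 = 1, rank ∂_3 = 0 ⇒ b_2 = 1 − 1 − 0 = 0. So H_2 ≅ 0.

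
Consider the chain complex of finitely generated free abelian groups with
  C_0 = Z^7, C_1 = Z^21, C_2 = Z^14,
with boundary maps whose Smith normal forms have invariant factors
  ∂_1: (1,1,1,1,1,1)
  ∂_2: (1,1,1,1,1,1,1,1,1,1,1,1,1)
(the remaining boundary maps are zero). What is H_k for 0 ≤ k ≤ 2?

H_0 ≅ Z,  H_1 ≅ Z^2,  H_2 ≅ Z.

H_0: b_0 = 7 − 0 − 6 = 1; torsion from ∂_1 factors > 1: none. So H_0 ≅ Z.
H_1: b_1 = 21 − 6 − 13 = 2; torsion from ∂_2 factors > 1: none. So H_1 ≅ Z^2.
H_2: b_2 = 14 − 13 − 0 = 1; torsion from ∂_3 factors > 1: none. So H_2 ≅ Z.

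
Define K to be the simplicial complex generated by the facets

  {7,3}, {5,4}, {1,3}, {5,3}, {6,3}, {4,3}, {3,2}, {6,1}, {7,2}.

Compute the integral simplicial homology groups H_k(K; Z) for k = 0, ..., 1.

H_0 ≅ Z,  H_1 ≅ Z^3.

Order the vertices as 1 < 2 < 3 < 4 < 5 < 6 < 7. Listing each simplex with vertices in this order, K has dimension 1 with simplices:

  0-simplices (7): [1], [2], [3], [4], [5], [6], [7]
  1-simplices (9): [1,3], [1,6], [2,3], [2,7], [3,4], [3,5], [3,6], [3,7], [4,5]

so the chain groups are C_0 ≅ Z^7, C_1 ≅ Z^9.

The boundary map ∂_1: C_1 → C_0 is given by ∂[p,q] = [q] − [p].
The 7×9 boundary matrix has rank 6 and Smith normal form diag(1,1,1,1,1,1).

Computing H_k = (kernel of ∂_k) / (image of ∂_{k+1}):

  H_0: rank C_0 − rank ∂_1 = 7 − 6 = 1, and the invariant factors of ∂_1 are all 1, so H_0 = Z.
  H_1: rank ker ∂_1 − rank ∂_2 = (9 − 6) − 0 = 3, and there is no ∂_2, so H_1 = Z^3.

As a check, the Euler characteristic is 7 − 9 = -2, which agrees with 1 − 3 = -2.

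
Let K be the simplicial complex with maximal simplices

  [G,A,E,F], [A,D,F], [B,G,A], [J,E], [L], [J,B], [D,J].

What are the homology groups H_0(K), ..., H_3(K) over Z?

Take the total order A < B < D < E < F < G < J < L on the vertex set. Then K (dimension 3) consists of the simplices:

  0-simplices (8): A, B, D, E, F, G, J, L
  1-simplices (13): AB, AD, AE, AF, AG, BG, BJ, DF, DJ, EF, EG, EJ, FG
  2-simplices (6): ABG, ADF, AEF, AEG, AFG, EFG
  3-simplices (1): AEFG

Hence C_0 ≅ Z^8, C_1 ≅ Z^13, C_2 ≅ Z^6, C_3 ≅ Z^1.

Boundary ∂_1: C_1 → C_0 maps an edge to its endpoints' difference, ∂[p,q] = q − p.
As a 8×13 matrix over Z this has rank 6, with invariant factors (1,1,1,1,1,1).

The boundary map ∂_2: C_2 → C_1 acts by ∂[p,q,r] = [q,r] − [p,r] + [p,q]. For instance
  ∂AEF = EF − AF + AE,
  ∂ABG = BG − AG + AB.
The resulting 13×6 matrix has rank 5, and its Smith normal form has invariant factors (1,1,1,1,1).

Boundary ∂_3: C_3 → C_2 sends each 3-simplex σ to the alternating sum Σ_i (−1)^i (σ with its i-th vertex removed). For instance
  ∂AEFG = EFG − AFG + AEG − AEF.
The resulting 6×1 matrix has rank 1, and its Smith normal form has invariant factors (1).

From H_k ≅ ker(∂_k) / im(∂_{k+1}) we obtain:

  H_0: rank C_0 − rank ∂_1 = 8 − 6 = 2, and the invariant factors of ∂_1 are all 1, so H_0 = Z^2.
  H_1: rank ker ∂_1 − rank ∂_2 = (13 − 6) − 5 = 2, and the invariant factors of ∂_2 are all 1, so H_1 = Z^2.
  H_2: rank ker ∂_2 − rank ∂_3 = (6 − 5) − 1 = 0, and the invariant factors of ∂_3 are all 1, so H_2 = 0.
  H_3: rank ker ∂_3 − rank ∂_4 = (1 − 1) − 0 = 0, and there is no ∂_4, so H_3 = 0.

As a check, the Euler characteristic is 8 − 13 + 6 − 1 = 0, which agrees with 2 − 2 + 0 − 0 = 0.

H_0 ≅ Z^2,  H_1 ≅ Z^2,  H_2 = 0,  H_3 = 0.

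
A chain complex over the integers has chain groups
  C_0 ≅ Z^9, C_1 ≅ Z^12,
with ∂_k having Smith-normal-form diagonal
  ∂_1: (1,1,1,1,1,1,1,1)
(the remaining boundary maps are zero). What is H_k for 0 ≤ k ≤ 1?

H_0: b_0 = 9 − 0 − 8 = 1; torsion from ∂_1 factors > 1: none. So H_0 = Z.
H_1: b_1 = 12 − 8 − 0 = 4; torsion from ∂_2 factors > 1: none. So H_1 = Z^4.

H_0 = Z,  H_1 = Z^4.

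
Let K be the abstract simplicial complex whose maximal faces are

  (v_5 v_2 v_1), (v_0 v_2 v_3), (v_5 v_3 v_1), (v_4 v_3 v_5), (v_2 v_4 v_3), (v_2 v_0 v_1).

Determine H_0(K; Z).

H_0 = Z.

We work with the vertex ordering v_0 < v_1 < v_2 < v_3 < v_4 < v_5. The simplices of K, each written with vertices in increasing order, are:

  0-simplices (6): [v_0], [v_1], [v_2], [v_3], [v_4], [v_5]
  1-simplices (12): [v_0,v_1], [v_0,v_2], [v_0,v_3], [v_1,v_2], [v_1,v_3], [v_1,v_5], [v_2,v_3], [v_2,v_4], [v_2,v_5], [v_3,v_4], [v_3,v_5], [v_4,v_5]
  2-simplices (6): [v_0,v_1,v_2], [v_0,v_2,v_3], [v_1,v_2,v_5], [v_1,v_3,v_5], [v_2,v_3,v_4], [v_3,v_4,v_5]

giving chain groups C_0 ≅ Z^6, C_1 ≅ Z^12, C_2 ≅ Z^6.

The boundary map ∂_1: C_1 → C_0 sends each edge [p,q] (with p < q) to q − p. For instance
  ∂[v_0,v_3] = [v_3] − [v_0].
This gives a 6×12 integer matrix of rank 5; reducing to Smith normal form yields diagonal entries (1,1,1,1,1).

Boundary ∂_2: C_2 → C_1 acts by ∂[p,q,r] = [q,r] − [p,r] + [p,q]. For instance
  ∂[v_2,v_3,v_4] = [v_3,v_4] − [v_2,v_4] + [v_2,v_3],
  ∂[v_3,v_4,v_5] = [v_4,v_5] − [v_3,v_5] + [v_3,v_4].
This gives a 12×6 integer matrix of rank 6; reducing to Smith normal form yields diagonal entries (1,1,1,1,1,1).

Computing H_k = (kernel of ∂_k) / (image of ∂_{k+1}):

  H_0: rank C_0 − rank ∂_1 = 6 − 5 = 1, and the invariant factors of ∂_1 are all 1, so H_0 ≅ Z.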